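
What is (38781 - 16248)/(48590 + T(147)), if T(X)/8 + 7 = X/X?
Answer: 22533/48542 ≈ 0.46420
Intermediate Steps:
T(X) = -48 (T(X) = -56 + 8*(X/X) = -56 + 8*1 = -56 + 8 = -48)
(38781 - 16248)/(48590 + T(147)) = (38781 - 16248)/(48590 - 48) = 22533/48542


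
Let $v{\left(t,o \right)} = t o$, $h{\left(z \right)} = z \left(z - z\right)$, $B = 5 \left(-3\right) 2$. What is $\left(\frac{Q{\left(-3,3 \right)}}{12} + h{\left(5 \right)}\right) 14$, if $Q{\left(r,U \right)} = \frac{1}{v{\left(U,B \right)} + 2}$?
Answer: $- \frac{7}{528} \approx -0.013258$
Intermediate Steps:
$B = -30$ ($B = \left(-15\right) 2 = -30$)
$h{\left(z \right)} = 0$ ($h{\left(z \right)} = z 0 = 0$)
$v{\left(t,o \right)} = o t$
$Q{\left(r,U \right)} = \frac{1}{2 - 30 U}$ ($Q{\left(r,U \right)} = \frac{1}{- 30 U + 2} = \frac{1}{2 - 30 U}$)
$\left(\frac{Q{\left(-3,3 \right)}}{12} + h{\left(5 \right)}\right) 14 = \left(\frac{\left(-1\right) \frac{1}{-2 + 30 \cdot 3}}{12} + 0\right) 14 = \left(- \frac{1}{-2 + 90} \cdot \frac{1}{12} + 0\right) 14 = \left(- \frac{1}{88} \cdot \frac{1}{12} + 0\right) 14 = \left(\left(-1\right) \frac{1}{88} \cdot \frac{1}{12} + 0\right) 14 = \left(\left(- \frac{1}{88}\right) \frac{1}{12} + 0\right) 14 = \left(- \frac{1}{1056} + 0\right) 14 = \left(- \frac{1}{1056}\right) 14 = - \frac{7}{528}$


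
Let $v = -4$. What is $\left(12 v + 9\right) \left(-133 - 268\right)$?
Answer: $15639$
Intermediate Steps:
$\left(12 v + 9\right) \left(-133 - 268\right) = \left(12 \left(-4\right) + 9\right) \left(-133 - 268\right) = \left(-48 + 9\right) \left(-401\right) = \left(-39\right) \left(-401\right) = 15639$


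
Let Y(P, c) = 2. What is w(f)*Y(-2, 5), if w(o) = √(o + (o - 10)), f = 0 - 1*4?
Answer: 6*I*√2 ≈ 8.4853*I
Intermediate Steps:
f = -4 (f = 0 - 4 = -4)
w(o) = √(-10 + 2*o) (w(o) = √(o + (-10 + o)) = √(-10 + 2*o))
w(f)*Y(-2, 5) = √(-10 + 2*(-4))*2 = √(-10 - 8)*2 = √(-18)*2 = (3*I*√2)*2 = 6*I*√2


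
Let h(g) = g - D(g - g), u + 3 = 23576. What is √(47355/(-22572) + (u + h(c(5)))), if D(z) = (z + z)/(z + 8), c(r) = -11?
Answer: 7*√6248663/114 ≈ 153.49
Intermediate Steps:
u = 23573 (u = -3 + 23576 = 23573)
D(z) = 2*z/(8 + z) (D(z) = (2*z)/(8 + z) = 2*z/(8 + z))
h(g) = g (h(g) = g - 2*(g - g)/(8 + (g - g)) = g - 2*0/(8 + 0) = g - 2*0/8 = g - 1*0 = g + 0 = g)
√(47355/(-22572) + (u + h(c(5)))) = √(47355/(-22572) + (23573 - 11)) = √(47355*(-1/22572) + 23562) = √(-1435/684 + 23562) = √(16114973/684) = 7*√6248663/114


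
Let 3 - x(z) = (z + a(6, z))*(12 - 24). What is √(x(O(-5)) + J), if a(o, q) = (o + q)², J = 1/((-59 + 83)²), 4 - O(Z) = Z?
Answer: √1619137/24 ≈ 53.019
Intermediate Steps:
O(Z) = 4 - Z
J = 1/576 (J = 1/(24²) = 1/576 ≈ 0.0017361)
x(z) = 3 + 12*z + 12*(6 + z)² (x(z) = 3 - (z + (6 + z)²)*(12 - 24) = 3 - (z + (6 + z)²)*(-12) = 3 - (-12*z - 12*(6 + z)²) = 3 + (12*z + 12*(6 + z)²) = 3 + 12*z + 12*(6 + z)²)
√(x(O(-5)) + J) = √((435 + 12*(4 - 1*(-5))² + 156*(4 - 1*(-5))) + 1/576) = √((435 + 12*(4 + 5)² + 156*(4 + 5)) + 1/576) = √((435 + 12*9² + 156*9) + 1/576) = √((435 + 12*81 + 1404) + 1/576) = √((435 + 972 + 1404) + 1/576) = √(2811 + 1/576) = √(1619137/576) = √1619137/24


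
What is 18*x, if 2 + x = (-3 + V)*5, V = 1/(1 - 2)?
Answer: -396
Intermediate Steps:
V = -1 (V = 1/(-1) = -1)
x = -22 (x = -2 + (-3 - 1)*5 = -2 - 4*5 = -2 - 20 = -22)
18*x = 18*(-22) = -396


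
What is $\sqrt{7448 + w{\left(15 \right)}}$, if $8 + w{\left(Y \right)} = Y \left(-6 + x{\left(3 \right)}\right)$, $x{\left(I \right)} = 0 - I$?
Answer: $\sqrt{7305} \approx 85.469$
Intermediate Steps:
$x{\left(I \right)} = - I$
$w{\left(Y \right)} = -8 - 9 Y$ ($w{\left(Y \right)} = -8 + Y \left(-6 - 3\right) = -8 + Y \left(-9\right) = -8 - 9 Y$)
$\sqrt{7448 + w{\left(15 \right)}} = \sqrt{7448 - 143} = \sqrt{7305}$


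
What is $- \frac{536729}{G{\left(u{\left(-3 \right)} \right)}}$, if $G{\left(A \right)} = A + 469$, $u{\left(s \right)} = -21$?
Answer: $- \frac{536729}{448} \approx -1198.1$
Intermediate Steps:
$G{\left(A \right)} = 469 + A$
$- \frac{536729}{G{\left(u{\left(-3 \right)} \right)}} = - \frac{536729}{469 - 21} = - \frac{536729}{448}$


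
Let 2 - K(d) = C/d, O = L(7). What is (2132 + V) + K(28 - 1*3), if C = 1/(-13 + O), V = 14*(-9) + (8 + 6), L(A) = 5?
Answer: 404401/200 ≈ 2022.0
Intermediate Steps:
O = 5
V = -112 (V = -126 + 14 = -112)
C = -1/8 (C = 1/(-13 + 5) = 1/(-8) = -1/8 ≈ -0.12500)
K(d) = 2 + 1/(8*d) (K(d) = 2 - (-1)/(8*d) = 2 + 1/(8*d))
(2132 + V) + K(28 - 1*3) = (2132 - 112) + (2 + 1/(8*(28 - 1*3))) = 2020 + (2 + 1/(8*(28 - 3))) = 2020 + (2 + (1/8)/25) = 2020 + (2 + (1/8)*(1/25)) = 2020 + (2 + 1/200) = 2020 + 401/200 = 404401/200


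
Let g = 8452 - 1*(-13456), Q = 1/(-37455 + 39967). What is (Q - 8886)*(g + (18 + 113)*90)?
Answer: -376097160719/1256 ≈ -2.9944e+8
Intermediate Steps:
Q = 1/2512 ≈ 0.00039809
g = 21908 (g = 8452 + 13456 = 21908)
(Q - 8886)*(g + (18 + 113)*90) = (1/2512 - 8886)*(21908 + (18 + 113)*90) = -22321631*(21908 + 131*90)/2512 = -22321631*(21908 + 11790)/2512 = -22321631/2512*33698 = -376097160719/1256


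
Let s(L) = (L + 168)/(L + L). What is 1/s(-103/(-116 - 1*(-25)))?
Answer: 206/15391 ≈ 0.013384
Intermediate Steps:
s(L) = (168 + L)/(2*L) (s(L) = (168 + L)/((2*L)) = (168 + L)*(1/(2*L)) = (168 + L)/(2*L))
1/s(-103/(-116 - 1*(-25))) = 1/((168 - 103/(-116 - 1*(-25)))/(2*((-103/(-116 - 1*(-25)))))) = 1/((168 - 103/(-116 + 25))/(2*((-103/(-116 + 25))))) = 1/((168 - 103/(-91))/(2*((-103/(-91))))) = 1/((168 - 103*(-1/91))/(2*((-103*(-1/91))))) = 1/((168 + 103/91)/(2*(103/91))) = 1/((1/2)*(91/103)*(15391/91)) = 1/(15391/206) = 206/15391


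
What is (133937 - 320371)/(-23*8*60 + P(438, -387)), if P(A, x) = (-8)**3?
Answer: 93217/5776 ≈ 16.139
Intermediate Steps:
P(A, x) = -512
(133937 - 320371)/(-23*8*60 + P(438, -387)) = (133937 - 320371)/(-23*8*60 - 512) = -186434/(-184*60 - 512) = -186434/(-11040 - 512) = -186434/(-11552) = -186434*(-1/11552) = 93217/5776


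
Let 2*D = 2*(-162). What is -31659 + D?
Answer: -31821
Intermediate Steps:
D = -162 (D = (2*(-162))/2 = (½)*(-324) = -162)
-31659 + D = -31659 - 162 = -31821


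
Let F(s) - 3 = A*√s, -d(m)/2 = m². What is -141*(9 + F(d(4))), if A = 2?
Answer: -1692 - 1128*I*√2 ≈ -1692.0 - 1595.2*I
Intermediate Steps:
d(m) = -2*m²
F(s) = 3 + 2*√s
-141*(9 + F(d(4))) = -141*(9 + (3 + 2*√(-2*4²))) = -141*(9 + (3 + 2*√(-2*16))) = -141*(9 + (3 + 2*√(-32))) = -141*(9 + (3 + 2*(4*I*√2))) = -141*(9 + (3 + 8*I*√2)) = -141*(12 + 8*I*√2) = -1692 - 1128*I*√2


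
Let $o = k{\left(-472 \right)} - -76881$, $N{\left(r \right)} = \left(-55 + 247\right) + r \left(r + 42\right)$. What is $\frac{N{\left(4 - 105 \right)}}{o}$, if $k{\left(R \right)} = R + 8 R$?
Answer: $\frac{6151}{72633} \approx 0.084686$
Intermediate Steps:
$N{\left(r \right)} = 192 + r \left(42 + r\right)$
$k{\left(R \right)} = 9 R$
$o = 72633$ ($o = 9 \left(-472\right) - -76881 = -4248 + 76881 = 72633$)
$\frac{N{\left(4 - 105 \right)}}{o} = \frac{192 + \left(4 - 105\right)^{2} + 42 \left(4 - 105\right)}{72633} = \left(192 + \left(4 - 105\right)^{2} + 42 \left(4 - 105\right)\right) \frac{1}{72633} = \left(192 + \left(-101\right)^{2} + 42 \left(-101\right)\right) \frac{1}{72633} = \left(192 + 10201 - 4242\right) \frac{1}{72633} = 6151 \cdot \frac{1}{72633} = \frac{6151}{72633}$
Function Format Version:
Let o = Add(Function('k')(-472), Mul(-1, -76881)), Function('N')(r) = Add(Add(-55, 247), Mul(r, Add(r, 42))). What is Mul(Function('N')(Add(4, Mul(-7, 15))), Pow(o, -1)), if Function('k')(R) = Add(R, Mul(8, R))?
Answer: Rational(6151, 72633) ≈ 0.084686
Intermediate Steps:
Function('N')(r) = Add(192, Mul(r, Add(42, r)))
Function('k')(R) = Mul(9, R)
o = 72633 (o = Add(Mul(9, -472), Mul(-1, -76881)) = Add(-4248, 76881) = 72633)
Mul(Function('N')(Add(4, Mul(-7, 15))), Pow(o, -1)) = Mul(Add(192, Pow(Add(4, Mul(-7, 15)), 2), Mul(42, Add(4, Mul(-7, 15)))), Pow(72633, -1)) = Mul(Add(192, Pow(Add(4, -105), 2), Mul(42, Add(4, -105))), Rational(1, 72633)) = Mul(Add(192, Pow(-101, 2), Mul(42, -101)), Rational(1, 72633)) = Mul(Add(192, 10201, -4242), Rational(1, 72633)) = Mul(6151, Rational(1, 72633)) = Rational(6151, 72633)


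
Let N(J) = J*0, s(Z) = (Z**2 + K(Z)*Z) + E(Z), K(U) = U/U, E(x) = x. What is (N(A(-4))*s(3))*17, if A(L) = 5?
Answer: 0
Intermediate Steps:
K(U) = 1
s(Z) = Z**2 + 2*Z (s(Z) = (Z**2 + 1*Z) + Z = (Z**2 + Z) + Z = (Z + Z**2) + Z = Z**2 + 2*Z)
N(J) = 0
(N(A(-4))*s(3))*17 = (0*(3*(2 + 3)))*17 = (0*(3*5))*17 = (0*15)*17 = 0*17 = 0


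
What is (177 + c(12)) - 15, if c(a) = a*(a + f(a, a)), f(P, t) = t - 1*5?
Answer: 390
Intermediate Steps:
f(P, t) = -5 + t (f(P, t) = t - 5 = -5 + t)
c(a) = a*(-5 + 2*a) (c(a) = a*(a + (-5 + a)) = a*(-5 + 2*a))
(177 + c(12)) - 15 = (177 + 12*(-5 + 2*12)) - 15 = (177 + 12*(-5 + 24)) - 15 = (177 + 12*19) - 15 = (177 + 228) - 15 = 405 - 15 = 390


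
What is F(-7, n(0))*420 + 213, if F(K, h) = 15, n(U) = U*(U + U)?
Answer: 6513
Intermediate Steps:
n(U) = 2*U² (n(U) = U*(2*U) = 2*U²)
F(-7, n(0))*420 + 213 = 15*420 + 213 = 6300 + 213 = 6513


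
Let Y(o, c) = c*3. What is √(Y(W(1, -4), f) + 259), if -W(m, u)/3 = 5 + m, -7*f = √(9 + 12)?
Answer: √(12691 - 21*√21)/7 ≈ 16.032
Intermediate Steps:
f = -√21/7 (f = -√(9 + 12)/7 = -√21/7 ≈ -0.65465)
W(m, u) = -15 - 3*m (W(m, u) = -3*(5 + m) = -15 - 3*m)
Y(o, c) = 3*c
√(Y(W(1, -4), f) + 259) = √(3*(-√21/7) + 259) = √(-3*√21/7 + 259) = √(259 - 3*√21/7)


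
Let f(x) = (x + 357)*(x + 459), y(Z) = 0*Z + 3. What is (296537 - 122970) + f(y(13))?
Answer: 339887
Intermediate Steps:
y(Z) = 3 (y(Z) = 0 + 3 = 3)
f(x) = (357 + x)*(459 + x)
(296537 - 122970) + f(y(13)) = (296537 - 122970) + (163863 + 3² + 816*3) = 173567 + (163863 + 9 + 2448) = 173567 + 166320 = 339887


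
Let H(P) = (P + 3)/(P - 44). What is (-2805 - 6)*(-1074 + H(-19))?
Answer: 63384302/21 ≈ 3.0183e+6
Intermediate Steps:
H(P) = (3 + P)/(-44 + P)
(-2805 - 6)*(-1074 + H(-19)) = (-2805 - 6)*(-1074 + (3 - 19)/(-44 - 19)) = -2811*(-1074 - 16/(-63)) = -2811*(-1074 - 1/63*(-16)) = -2811*(-1074 + 16/63) = -2811*(-67646/63) = 63384302/21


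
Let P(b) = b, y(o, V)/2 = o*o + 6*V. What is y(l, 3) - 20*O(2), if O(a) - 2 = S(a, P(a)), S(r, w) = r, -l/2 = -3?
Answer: 28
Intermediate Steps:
l = 6 (l = -2*(-3) = 6)
y(o, V) = 2*o² + 12*V (y(o, V) = 2*(o*o + 6*V) = 2*(o² + 6*V) = 2*o² + 12*V)
O(a) = 2 + a
y(l, 3) - 20*O(2) = (2*6² + 12*3) - 20*(2 + 2) = (2*36 + 36) - 20*4 = (72 + 36) - 80 = 108 - 80 = 28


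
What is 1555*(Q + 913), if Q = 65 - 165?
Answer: 1264215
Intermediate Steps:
Q = -100
1555*(Q + 913) = 1555*(-100 + 913) = 1555*813 = 1264215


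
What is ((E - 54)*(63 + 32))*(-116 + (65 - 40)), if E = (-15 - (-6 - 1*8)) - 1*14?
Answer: 596505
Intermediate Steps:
E = -15 (E = (-15 - (-6 - 8)) - 14 = (-15 - 1*(-14)) - 14 = (-15 + 14) - 14 = -1 - 14 = -15)
((E - 54)*(63 + 32))*(-116 + (65 - 40)) = ((-15 - 54)*(63 + 32))*(-116 + (65 - 40)) = (-69*95)*(-116 + 25) = -6555*(-91) = 596505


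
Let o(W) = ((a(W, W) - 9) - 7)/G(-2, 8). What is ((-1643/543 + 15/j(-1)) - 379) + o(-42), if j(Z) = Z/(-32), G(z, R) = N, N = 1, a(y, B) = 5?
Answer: 47227/543 ≈ 86.974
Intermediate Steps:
G(z, R) = 1
j(Z) = -Z/32 (j(Z) = Z*(-1/32) = -Z/32)
o(W) = -11 (o(W) = ((5 - 9) - 7)/1 = (-4 - 7)*1 = -11*1 = -11)
((-1643/543 + 15/j(-1)) - 379) + o(-42) = ((-1643/543 + 15/((-1/32*(-1)))) - 379) - 11 = ((-1643*1/543 + 15/(1/32)) - 379) - 11 = ((-1643/543 + 15*32) - 379) - 11 = ((-1643/543 + 480) - 379) - 11 = (258997/543 - 379) - 11 = 53200/543 - 11 = 47227/543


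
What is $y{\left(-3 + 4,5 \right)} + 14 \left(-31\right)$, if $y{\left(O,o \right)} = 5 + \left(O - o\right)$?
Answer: $-433$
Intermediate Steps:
$y{\left(O,o \right)} = 5 + O - o$
$y{\left(-3 + 4,5 \right)} + 14 \left(-31\right) = \left(5 + \left(-3 + 4\right) - 5\right) + 14 \left(-31\right) = \left(5 + 1 - 5\right) - 434 = 1 - 434 = -433$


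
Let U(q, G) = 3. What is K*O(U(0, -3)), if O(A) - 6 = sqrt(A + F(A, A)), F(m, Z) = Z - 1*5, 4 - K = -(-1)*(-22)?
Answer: 182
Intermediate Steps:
K = 26 (K = 4 - (-1)*(-1*(-22)) = 4 - (-1)*22 = 4 - 1*(-22) = 4 + 22 = 26)
F(m, Z) = -5 + Z (F(m, Z) = Z - 5 = -5 + Z)
O(A) = 6 + sqrt(-5 + 2*A) (O(A) = 6 + sqrt(A + (-5 + A)) = 6 + sqrt(-5 + 2*A))
K*O(U(0, -3)) = 26*(6 + sqrt(-5 + 2*3)) = 26*(6 + sqrt(-5 + 6)) = 26*(6 + sqrt(1)) = 26*(6 + 1) = 26*7 = 182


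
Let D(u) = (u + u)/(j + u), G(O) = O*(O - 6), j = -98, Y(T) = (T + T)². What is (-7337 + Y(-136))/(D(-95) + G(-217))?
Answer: 12862871/9339653 ≈ 1.3772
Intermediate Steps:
Y(T) = 4*T² (Y(T) = (2*T)² = 4*T²)
G(O) = O*(-6 + O)
D(u) = 2*u/(-98 + u) (D(u) = (u + u)/(-98 + u) = (2*u)/(-98 + u) = 2*u/(-98 + u))
(-7337 + Y(-136))/(D(-95) + G(-217)) = (-7337 + 4*(-136)²)/(2*(-95)/(-98 - 95) - 217*(-6 - 217)) = (-7337 + 4*18496)/(2*(-95)/(-193) - 217*(-223)) = (-7337 + 73984)/(2*(-95)*(-1/193) + 48391) = 66647/(190/193 + 48391) = 66647/(9339653/193) = 66647*(193/9339653) = 12862871/9339653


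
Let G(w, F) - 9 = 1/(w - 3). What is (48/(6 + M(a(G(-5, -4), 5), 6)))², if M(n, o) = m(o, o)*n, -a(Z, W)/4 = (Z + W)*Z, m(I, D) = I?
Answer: 16384/61858225 ≈ 0.00026486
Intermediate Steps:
G(w, F) = 9 + 1/(-3 + w) (G(w, F) = 9 + 1/(w - 3) = 9 + 1/(-3 + w))
a(Z, W) = -4*Z*(W + Z) (a(Z, W) = -4*(Z + W)*Z = -4*(W + Z)*Z = -4*Z*(W + Z))
M(n, o) = n*o (M(n, o) = o*n = n*o)
(48/(6 + M(a(G(-5, -4), 5), 6)))² = (48/(6 - 4*(-26 + 9*(-5))/(-3 - 5)*(5 + (-26 + 9*(-5))/(-3 - 5))*6))² = (48/(6 - 4*(-26 - 45)/(-8)*(5 + (-26 - 45)/(-8))*6))² = (48/(6 - 4*(-⅛*(-71))*(5 - ⅛*(-71))*6))² = (48/(6 - 4*71/8*(5 + 71/8)*6))² = (48/(6 - 4*71/8*111/8*6))² = (48/(6 - 7881/16*6))² = (48/(6 - 23643/8))² = (48/(-23595/8))² = (-8/23595*48)² = (-128/7865)² = 16384/61858225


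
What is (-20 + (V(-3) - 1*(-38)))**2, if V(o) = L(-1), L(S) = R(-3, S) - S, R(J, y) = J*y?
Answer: 484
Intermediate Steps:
L(S) = -4*S (L(S) = -3*S - S = -4*S)
V(o) = 4 (V(o) = -4*(-1) = 4)
(-20 + (V(-3) - 1*(-38)))**2 = (-20 + (4 - 1*(-38)))**2 = (-20 + (4 + 38))**2 = (-20 + 42)**2 = 22**2 = 484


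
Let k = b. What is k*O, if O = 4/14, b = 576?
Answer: 1152/7 ≈ 164.57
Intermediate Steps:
k = 576
O = 2/7 (O = 4*(1/14) = 2/7 ≈ 0.28571)
k*O = 576*(2/7) = 1152/7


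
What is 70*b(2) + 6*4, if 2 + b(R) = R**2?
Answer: 164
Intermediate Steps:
b(R) = -2 + R**2
70*b(2) + 6*4 = 70*(-2 + 2**2) + 6*4 = 70*(-2 + 4) + 24 = 70*2 + 24 = 140 + 24 = 164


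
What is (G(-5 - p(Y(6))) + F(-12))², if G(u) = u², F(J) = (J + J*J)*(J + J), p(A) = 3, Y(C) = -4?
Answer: 9634816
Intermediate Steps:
F(J) = 2*J*(J + J²) (F(J) = (J + J²)*(2*J) = 2*J*(J + J²))
(G(-5 - p(Y(6))) + F(-12))² = ((-5 - 1*3)² + 2*(-12)²*(1 - 12))² = ((-5 - 3)² + 2*144*(-11))² = ((-8)² - 3168)² = (64 - 3168)² = (-3104)² = 9634816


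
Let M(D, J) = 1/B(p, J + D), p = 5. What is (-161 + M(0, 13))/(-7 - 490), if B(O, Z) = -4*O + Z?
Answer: 1128/3479 ≈ 0.32423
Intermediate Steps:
B(O, Z) = Z - 4*O
M(D, J) = 1/(-20 + D + J) (M(D, J) = 1/((J + D) - 4*5) = 1/((D + J) - 20) = 1/(-20 + D + J))
(-161 + M(0, 13))/(-7 - 490) = (-161 + 1/(-20 + 0 + 13))/(-7 - 490) = (-161 + 1/(-7))/(-497) = (-161 - ⅐)*(-1/497) = -1128/7*(-1/497) = 1128/3479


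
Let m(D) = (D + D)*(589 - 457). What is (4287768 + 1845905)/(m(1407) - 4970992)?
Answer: -6133673/4599544 ≈ -1.3335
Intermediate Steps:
m(D) = 264*D (m(D) = (2*D)*132 = 264*D)
(4287768 + 1845905)/(m(1407) - 4970992) = (4287768 + 1845905)/(264*1407 - 4970992) = 6133673/(371448 - 4970992) = 6133673/(-4599544) = 6133673*(-1/4599544) = -6133673/4599544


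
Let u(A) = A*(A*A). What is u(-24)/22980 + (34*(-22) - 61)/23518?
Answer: -28641971/45036970 ≈ -0.63597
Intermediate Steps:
u(A) = A³ (u(A) = A*A² = A³)
u(-24)/22980 + (34*(-22) - 61)/23518 = (-24)³/22980 + (34*(-22) - 61)/23518 = -13824*1/22980 + (-748 - 61)*(1/23518) = -1152/1915 - 809*1/23518 = -1152/1915 - 809/23518 = -28641971/45036970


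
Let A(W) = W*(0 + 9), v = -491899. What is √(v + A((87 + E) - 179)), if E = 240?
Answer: I*√490567 ≈ 700.41*I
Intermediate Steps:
A(W) = 9*W (A(W) = W*9 = 9*W)
√(v + A((87 + E) - 179)) = √(-491899 + 9*((87 + 240) - 179)) = √(-491899 + 9*(327 - 179)) = √(-491899 + 9*148) = √(-491899 + 1332) = √(-490567) = I*√490567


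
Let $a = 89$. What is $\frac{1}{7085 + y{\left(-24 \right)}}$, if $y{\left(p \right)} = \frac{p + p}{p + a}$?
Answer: $\frac{65}{460477} \approx 0.00014116$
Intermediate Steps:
$y{\left(p \right)} = \frac{2 p}{89 + p}$ ($y{\left(p \right)} = \frac{p + p}{p + 89} = \frac{2 p}{89 + p}$)
$\frac{1}{7085 + y{\left(-24 \right)}} = \frac{1}{7085 + 2 \left(-24\right) \frac{1}{89 - 24}} = \frac{1}{7085 + 2 \left(-24\right) \frac{1}{65}} = \frac{1}{7085 - \frac{48}{65}} = \frac{1}{\frac{460477}{65}} = \frac{65}{460477}$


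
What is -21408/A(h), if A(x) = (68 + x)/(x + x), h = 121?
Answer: -1726912/63 ≈ -27411.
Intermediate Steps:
A(x) = (68 + x)/(2*x) (A(x) = (68 + x)/((2*x)) = (68 + x)*(1/(2*x)) = (68 + x)/(2*x))
-21408/A(h) = -21408*242/(68 + 121) = -21408/((½)*(1/121)*189) = -21408/189/242 = -21408*242/189 = -1726912/63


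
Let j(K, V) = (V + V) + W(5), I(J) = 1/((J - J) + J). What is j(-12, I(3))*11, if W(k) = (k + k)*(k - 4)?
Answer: 352/3 ≈ 117.33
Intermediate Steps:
W(k) = 2*k*(-4 + k) (W(k) = (2*k)*(-4 + k) = 2*k*(-4 + k))
I(J) = 1/J (I(J) = 1/(0 + J) = 1/J)
j(K, V) = 10 + 2*V (j(K, V) = (V + V) + 2*5*(-4 + 5) = 2*V + 2*5*1 = 2*V + 10 = 10 + 2*V)
j(-12, I(3))*11 = (10 + 2/3)*11 = (10 + 2*(⅓))*11 = (10 + ⅔)*11 = (32/3)*11 = 352/3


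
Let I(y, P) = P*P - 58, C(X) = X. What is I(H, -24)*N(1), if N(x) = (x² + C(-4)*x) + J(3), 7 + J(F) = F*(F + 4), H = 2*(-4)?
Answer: 5698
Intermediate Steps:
H = -8
J(F) = -7 + F*(4 + F) (J(F) = -7 + F*(F + 4) = -7 + F*(4 + F))
I(y, P) = -58 + P² (I(y, P) = P² - 58 = -58 + P²)
N(x) = 14 + x² - 4*x (N(x) = (x² - 4*x) + (-7 + 3² + 4*3) = (x² - 4*x) + (-7 + 9 + 12) = (x² - 4*x) + 14 = 14 + x² - 4*x)
I(H, -24)*N(1) = (-58 + (-24)²)*(14 + 1² - 4*1) = (-58 + 576)*(14 + 1 - 4) = 518*11 = 5698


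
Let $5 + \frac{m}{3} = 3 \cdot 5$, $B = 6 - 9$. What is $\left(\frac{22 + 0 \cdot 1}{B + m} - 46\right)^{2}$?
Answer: $\frac{1488400}{729} \approx 2041.7$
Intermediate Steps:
$B = -3$
$m = 30$ ($m = -15 + 3 \cdot 3 \cdot 5 = -15 + 3 \cdot 15 = -15 + 45 = 30$)
$\left(\frac{22 + 0 \cdot 1}{B + m} - 46\right)^{2} = \left(\frac{22 + 0 \cdot 1}{-3 + 30} - 46\right)^{2} = \left(\frac{22 + 0}{27} - 46\right)^{2} = \left(22 \cdot \frac{1}{27} - 46\right)^{2} = \left(\frac{22}{27} - 46\right)^{2} = \left(- \frac{1220}{27}\right)^{2} = \frac{1488400}{729}$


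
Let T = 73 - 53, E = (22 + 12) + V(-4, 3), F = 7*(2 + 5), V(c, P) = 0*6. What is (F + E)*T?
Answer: 1660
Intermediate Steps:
V(c, P) = 0
F = 49 (F = 7*7 = 49)
E = 34 (E = (22 + 12) + 0 = 34 + 0 = 34)
T = 20
(F + E)*T = (49 + 34)*20 = 83*20 = 1660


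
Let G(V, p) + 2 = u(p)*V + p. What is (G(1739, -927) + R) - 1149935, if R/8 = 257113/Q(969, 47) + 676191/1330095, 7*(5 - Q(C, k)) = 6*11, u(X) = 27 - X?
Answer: 31600258814/723385 ≈ 43684.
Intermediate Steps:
Q(C, k) = -31/7 (Q(C, k) = 5 - 6*11/7 = 5 - 1/7*66 = 5 - 66/7 = -31/7)
R = -335982041856/723385 (R = 8*(257113/(-31/7) + 676191/1330095) = 8*(257113*(-7/31) + 676191*(1/1330095)) = 8*(-1799791/31 + 11863/23335) = 8*(-41997755232/723385) = -335982041856/723385 ≈ -4.6446e+5)
G(V, p) = -2 + p + V*(27 - p) (G(V, p) = -2 + ((27 - p)*V + p) = -2 + (V*(27 - p) + p) = -2 + (p + V*(27 - p)) = -2 + p + V*(27 - p))
(G(1739, -927) + R) - 1149935 = ((-2 - 927 - 1*1739*(-27 - 927)) - 335982041856/723385) - 1149935 = ((-2 - 927 - 1*1739*(-954)) - 335982041856/723385) - 1149935 = ((-2 - 927 + 1659006) - 335982041856/723385) - 1149935 = (1658077 - 335982041856/723385) - 1149935 = 863445988789/723385 - 1149935 = 31600258814/723385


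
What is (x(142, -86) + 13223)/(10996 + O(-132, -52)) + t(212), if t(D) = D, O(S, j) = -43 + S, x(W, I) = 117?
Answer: 2307392/10821 ≈ 213.23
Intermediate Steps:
(x(142, -86) + 13223)/(10996 + O(-132, -52)) + t(212) = (117 + 13223)/(10996 + (-43 - 132)) + 212 = 13340/(10996 - 175) + 212 = 13340/10821 + 212 = 2307392/10821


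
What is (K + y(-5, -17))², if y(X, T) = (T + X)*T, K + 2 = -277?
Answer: 9025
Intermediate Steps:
K = -279 (K = -2 - 277 = -279)
y(X, T) = T*(T + X)
(K + y(-5, -17))² = (-279 - 17*(-17 - 5))² = (-279 - 17*(-22))² = (-279 + 374)² = 95² = 9025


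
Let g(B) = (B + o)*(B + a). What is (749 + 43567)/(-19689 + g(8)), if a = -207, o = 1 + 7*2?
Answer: -22158/12133 ≈ -1.8263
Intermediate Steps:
o = 15 (o = 1 + 14 = 15)
g(B) = (-207 + B)*(15 + B) (g(B) = (B + 15)*(B - 207) = (15 + B)*(-207 + B) = (-207 + B)*(15 + B))
(749 + 43567)/(-19689 + g(8)) = (749 + 43567)/(-19689 + (-3105 + 8**2 - 192*8)) = 44316/(-19689 + (-3105 + 64 - 1536)) = 44316/(-19689 - 4577) = 44316/(-24266) = 44316*(-1/24266) = -22158/12133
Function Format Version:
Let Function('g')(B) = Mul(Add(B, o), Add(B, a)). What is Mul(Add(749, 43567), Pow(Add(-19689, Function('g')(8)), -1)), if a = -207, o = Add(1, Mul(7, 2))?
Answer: Rational(-22158, 12133) ≈ -1.8263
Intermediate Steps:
o = 15 (o = Add(1, 14) = 15)
Function('g')(B) = Mul(Add(-207, B), Add(15, B)) (Function('g')(B) = Mul(Add(B, 15), Add(B, -207)) = Mul(Add(15, B), Add(-207, B)) = Mul(Add(-207, B), Add(15, B)))
Mul(Add(749, 43567), Pow(Add(-19689, Function('g')(8)), -1)) = Mul(Add(749, 43567), Pow(Add(-19689, Add(-3105, Pow(8, 2), Mul(-192, 8))), -1)) = Mul(44316, Pow(Add(-19689, Add(-3105, 64, -1536)), -1)) = Mul(44316, Pow(Add(-19689, -4577), -1)) = Mul(44316, Pow(-24266, -1)) = Mul(44316, Rational(-1, 24266)) = Rational(-22158, 12133)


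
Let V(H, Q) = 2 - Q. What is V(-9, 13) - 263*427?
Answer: -112312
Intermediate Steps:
V(-9, 13) - 263*427 = (2 - 1*13) - 263*427 = (2 - 13) - 112301 = -11 - 112301 = -112312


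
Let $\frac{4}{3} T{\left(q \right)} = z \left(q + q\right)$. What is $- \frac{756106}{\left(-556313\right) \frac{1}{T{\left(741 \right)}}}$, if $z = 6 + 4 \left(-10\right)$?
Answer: $- \frac{28574001846}{556313} \approx -51363.0$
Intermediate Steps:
$z = -34$ ($z = 6 - 40 = -34$)
$T{\left(q \right)} = - 51 q$ ($T{\left(q \right)} = \frac{3 \left(- 34 \left(q + q\right)\right)}{4} = \frac{3 \left(- 34 \cdot 2 q\right)}{4} = \frac{3 \left(- 68 q\right)}{4} = - 51 q$)
$- \frac{756106}{\left(-556313\right) \frac{1}{T{\left(741 \right)}}} = - \frac{756106}{\left(-556313\right) \frac{1}{\left(-51\right) 741}} = - \frac{756106}{\left(-556313\right) \frac{1}{-37791}} = - \frac{756106}{\left(-556313\right) \left(- \frac{1}{37791}\right)} = - \frac{756106}{\frac{556313}{37791}} = \left(-756106\right) \frac{37791}{556313} = - \frac{28574001846}{556313}$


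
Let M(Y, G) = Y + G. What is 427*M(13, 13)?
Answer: 11102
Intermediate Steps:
M(Y, G) = G + Y
427*M(13, 13) = 427*(13 + 13) = 427*26 = 11102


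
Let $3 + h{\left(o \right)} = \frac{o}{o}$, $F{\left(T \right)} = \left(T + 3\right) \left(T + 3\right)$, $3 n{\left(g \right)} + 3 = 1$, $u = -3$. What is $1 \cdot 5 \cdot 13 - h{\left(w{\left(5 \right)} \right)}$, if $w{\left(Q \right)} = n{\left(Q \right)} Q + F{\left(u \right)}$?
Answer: $67$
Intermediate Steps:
$n{\left(g \right)} = - \frac{2}{3}$ ($n{\left(g \right)} = -1 + \frac{1}{3} \cdot 1 = -1 + \frac{1}{3} = - \frac{2}{3}$)
$F{\left(T \right)} = \left(3 + T\right)^{2}$ ($F{\left(T \right)} = \left(3 + T\right) \left(3 + T\right) = \left(3 + T\right)^{2}$)
$w{\left(Q \right)} = - \frac{2 Q}{3}$ ($w{\left(Q \right)} = - \frac{2 Q}{3} + \left(3 - 3\right)^{2} = - \frac{2 Q}{3} + 0^{2} = - \frac{2 Q}{3} + 0 = - \frac{2 Q}{3}$)
$h{\left(o \right)} = -2$ ($h{\left(o \right)} = -3 + \frac{o}{o} = -3 + 1 = -2$)
$1 \cdot 5 \cdot 13 - h{\left(w{\left(5 \right)} \right)} = 1 \cdot 5 \cdot 13 - -2 = 5 \cdot 13 + 2 = 65 + 2 = 67$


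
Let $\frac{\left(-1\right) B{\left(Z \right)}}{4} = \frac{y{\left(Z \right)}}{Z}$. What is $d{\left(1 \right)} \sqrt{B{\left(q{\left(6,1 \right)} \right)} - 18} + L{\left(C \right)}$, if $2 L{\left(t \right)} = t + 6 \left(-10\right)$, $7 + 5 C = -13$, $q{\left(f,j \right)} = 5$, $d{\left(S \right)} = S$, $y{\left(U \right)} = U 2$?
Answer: $-32 + i \sqrt{26} \approx -32.0 + 5.099 i$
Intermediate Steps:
$y{\left(U \right)} = 2 U$
$B{\left(Z \right)} = -8$ ($B{\left(Z \right)} = - 4 \frac{2 Z}{Z} = \left(-4\right) 2 = -8$)
$C = -4$ ($C = - \frac{7}{5} + \frac{1}{5} \left(-13\right) = - \frac{7}{5} - \frac{13}{5} = -4$)
$L{\left(t \right)} = -30 + \frac{t}{2}$ ($L{\left(t \right)} = \frac{t + 6 \left(-10\right)}{2} = \frac{t - 60}{2} = \frac{-60 + t}{2} = -30 + \frac{t}{2}$)
$d{\left(1 \right)} \sqrt{B{\left(q{\left(6,1 \right)} \right)} - 18} + L{\left(C \right)} = 1 \sqrt{-8 - 18} + \left(-30 + \frac{1}{2} \left(-4\right)\right) = 1 \sqrt{-26} - 32 = 1 i \sqrt{26} - 32 = i \sqrt{26} - 32 = -32 + i \sqrt{26}$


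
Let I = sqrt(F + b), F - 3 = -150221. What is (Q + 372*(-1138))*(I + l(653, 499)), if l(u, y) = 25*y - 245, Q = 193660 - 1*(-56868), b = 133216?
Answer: -2113441840 - 172808*I*sqrt(17002) ≈ -2.1134e+9 - 2.2533e+7*I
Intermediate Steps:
Q = 250528 (Q = 193660 + 56868 = 250528)
F = -150218 (F = 3 - 150221 = -150218)
l(u, y) = -245 + 25*y
I = I*sqrt(17002) (I = sqrt(-150218 + 133216) = sqrt(-17002) = I*sqrt(17002) ≈ 130.39*I)
(Q + 372*(-1138))*(I + l(653, 499)) = (250528 + 372*(-1138))*(I*sqrt(17002) + (-245 + 25*499)) = (250528 - 423336)*(I*sqrt(17002) + (-245 + 12475)) = -172808*(I*sqrt(17002) + 12230) = -172808*(12230 + I*sqrt(17002)) = -2113441840 - 172808*I*sqrt(17002)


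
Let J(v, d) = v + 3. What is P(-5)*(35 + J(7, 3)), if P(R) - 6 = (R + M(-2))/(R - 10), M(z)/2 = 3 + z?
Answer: 279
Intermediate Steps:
J(v, d) = 3 + v
M(z) = 6 + 2*z (M(z) = 2*(3 + z) = 6 + 2*z)
P(R) = 6 + (2 + R)/(-10 + R) (P(R) = 6 + (R + (6 + 2*(-2)))/(R - 10) = 6 + (R + (6 - 4))/(-10 + R) = 6 + (R + 2)/(-10 + R) = 6 + (2 + R)/(-10 + R))
P(-5)*(35 + J(7, 3)) = ((-58 + 7*(-5))/(-10 - 5))*(35 + (3 + 7)) = ((-58 - 35)/(-15))*(35 + 10) = -1/15*(-93)*45 = (31/5)*45 = 279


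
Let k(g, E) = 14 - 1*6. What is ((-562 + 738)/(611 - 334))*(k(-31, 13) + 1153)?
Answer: 204336/277 ≈ 737.67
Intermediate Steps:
k(g, E) = 8 (k(g, E) = 14 - 6 = 8)
((-562 + 738)/(611 - 334))*(k(-31, 13) + 1153) = ((-562 + 738)/(611 - 334))*(8 + 1153) = (176/277)*1161 = 204336/277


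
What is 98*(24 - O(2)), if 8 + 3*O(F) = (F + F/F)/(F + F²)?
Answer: 2597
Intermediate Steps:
O(F) = -8/3 + (1 + F)/(3*(F + F²)) (O(F) = -8/3 + ((F + F/F)/(F + F²))/3 = -8/3 + ((F + 1)/(F + F²))/3 = -8/3 + ((1 + F)/(F + F²))/3 = -8/3 + (1 + F)/(3*(F + F²)))
98*(24 - O(2)) = 98*(24 - (1 - 8*2)/(3*2)) = 98*(24 - (1 - 16)/(3*2)) = 98*(24 - (-15)/(3*2)) = 98*(24 - 1*(-5/2)) = 98*(24 + 5/2) = 98*(53/2) = 2597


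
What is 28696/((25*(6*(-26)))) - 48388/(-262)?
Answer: 22649356/127725 ≈ 177.33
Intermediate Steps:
28696/((25*(6*(-26)))) - 48388/(-262) = 28696/((25*(-156))) - 48388*(-1/262) = 28696/(-3900) + 24194/131 = 28696*(-1/3900) + 24194/131 = -7174/975 + 24194/131 = 22649356/127725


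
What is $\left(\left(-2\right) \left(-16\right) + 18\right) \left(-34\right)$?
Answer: $-1700$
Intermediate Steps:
$\left(\left(-2\right) \left(-16\right) + 18\right) \left(-34\right) = \left(32 + 18\right) \left(-34\right) = 50 \left(-34\right) = -1700$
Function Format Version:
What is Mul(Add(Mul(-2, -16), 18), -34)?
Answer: -1700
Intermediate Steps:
Mul(Add(Mul(-2, -16), 18), -34) = Mul(Add(32, 18), -34) = Mul(50, -34) = -1700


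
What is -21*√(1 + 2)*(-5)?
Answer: 105*√3 ≈ 181.87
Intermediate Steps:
-21*√(1 + 2)*(-5) = -21*√3*(-5) = 105*√3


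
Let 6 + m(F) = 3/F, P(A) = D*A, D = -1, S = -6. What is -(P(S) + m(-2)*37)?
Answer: 543/2 ≈ 271.50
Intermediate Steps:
P(A) = -A
m(F) = -6 + 3/F
-(P(S) + m(-2)*37) = -(-1*(-6) + (-6 + 3/(-2))*37) = -(6 + (-6 + 3*(-½))*37) = -(6 + (-6 - 3/2)*37) = -(6 - 15/2*37) = -(6 - 555/2) = -1*(-543/2) = 543/2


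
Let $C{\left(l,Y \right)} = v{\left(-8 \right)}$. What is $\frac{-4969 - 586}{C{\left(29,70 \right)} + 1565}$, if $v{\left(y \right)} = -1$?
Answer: $- \frac{5555}{1564} \approx -3.5518$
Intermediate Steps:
$C{\left(l,Y \right)} = -1$
$\frac{-4969 - 586}{C{\left(29,70 \right)} + 1565} = \frac{-4969 - 586}{-1 + 1565} = - \frac{5555}{1564}$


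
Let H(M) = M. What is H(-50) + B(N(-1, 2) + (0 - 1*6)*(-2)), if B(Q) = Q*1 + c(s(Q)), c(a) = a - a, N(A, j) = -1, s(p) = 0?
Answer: -39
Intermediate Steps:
c(a) = 0
B(Q) = Q (B(Q) = Q*1 + 0 = Q + 0 = Q)
H(-50) + B(N(-1, 2) + (0 - 1*6)*(-2)) = -50 + (-1 + (0 - 1*6)*(-2)) = -50 + (-1 + (0 - 6)*(-2)) = -50 + (-1 - 6*(-2)) = -50 + (-1 + 12) = -50 + 11 = -39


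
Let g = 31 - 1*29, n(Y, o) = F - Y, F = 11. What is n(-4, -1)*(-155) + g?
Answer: -2323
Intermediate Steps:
n(Y, o) = 11 - Y
g = 2 (g = 31 - 29 = 2)
n(-4, -1)*(-155) + g = (11 - 1*(-4))*(-155) + 2 = (11 + 4)*(-155) + 2 = 15*(-155) + 2 = -2325 + 2 = -2323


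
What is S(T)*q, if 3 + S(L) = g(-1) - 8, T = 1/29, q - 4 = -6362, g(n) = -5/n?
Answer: 38148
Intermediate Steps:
q = -6358 (q = 4 - 6362 = -6358)
T = 1/29 ≈ 0.034483
S(L) = -6 (S(L) = -3 + (-5/(-1) - 8) = -3 + (-5*(-1) - 8) = -3 + (5 - 8) = -3 - 3 = -6)
S(T)*q = -6*(-6358) = 38148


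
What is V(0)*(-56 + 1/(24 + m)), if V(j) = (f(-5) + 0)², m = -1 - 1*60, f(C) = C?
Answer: -51825/37 ≈ -1400.7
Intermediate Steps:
m = -61 (m = -1 - 60 = -61)
V(j) = 25 (V(j) = (-5 + 0)² = (-5)² = 25)
V(0)*(-56 + 1/(24 + m)) = 25*(-56 + 1/(24 - 61)) = 25*(-56 + 1/(-37)) = 25*(-56 - 1/37) = 25*(-2073/37) = -51825/37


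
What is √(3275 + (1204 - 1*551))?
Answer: 2*√982 ≈ 62.674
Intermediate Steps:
√(3275 + (1204 - 1*551)) = √(3275 + (1204 - 551)) = √(3275 + 653) = √3928 = 2*√982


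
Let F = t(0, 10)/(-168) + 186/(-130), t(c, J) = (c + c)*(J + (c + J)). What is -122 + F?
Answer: -8023/65 ≈ -123.43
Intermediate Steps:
t(c, J) = 2*c*(c + 2*J) (t(c, J) = (2*c)*(J + (J + c)) = (2*c)*(c + 2*J) = 2*c*(c + 2*J))
F = -93/65 (F = (2*0*(0 + 2*10))/(-168) + 186/(-130) = (2*0*(0 + 20))*(-1/168) + 186*(-1/130) = (2*0*20)*(-1/168) - 93/65 = 0*(-1/168) - 93/65 = 0 - 93/65 = -93/65 ≈ -1.4308)
-122 + F = -122 - 93/65 = -8023/65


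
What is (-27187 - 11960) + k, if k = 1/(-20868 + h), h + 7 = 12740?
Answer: -318460846/8135 ≈ -39147.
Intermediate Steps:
h = 12733 (h = -7 + 12740 = 12733)
k = -1/8135 (k = 1/(-20868 + 12733) = 1/(-8135) = -1/8135 ≈ -0.00012293)
(-27187 - 11960) + k = (-27187 - 11960) - 1/8135 = -39147 - 1/8135 = -318460846/8135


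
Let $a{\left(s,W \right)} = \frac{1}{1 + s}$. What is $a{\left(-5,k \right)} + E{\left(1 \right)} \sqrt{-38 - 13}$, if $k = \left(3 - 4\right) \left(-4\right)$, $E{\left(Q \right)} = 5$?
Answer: $- \frac{1}{4} + 5 i \sqrt{51} \approx -0.25 + 35.707 i$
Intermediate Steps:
$k = 4$ ($k = \left(-1\right) \left(-4\right) = 4$)
$a{\left(-5,k \right)} + E{\left(1 \right)} \sqrt{-38 - 13} = \frac{1}{1 - 5} + 5 \sqrt{-38 - 13} = \frac{1}{-4} + 5 \sqrt{-51} = - \frac{1}{4} + 5 i \sqrt{51}$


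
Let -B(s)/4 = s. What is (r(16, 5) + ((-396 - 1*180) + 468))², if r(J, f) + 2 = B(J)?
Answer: 30276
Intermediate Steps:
B(s) = -4*s
r(J, f) = -2 - 4*J
(r(16, 5) + ((-396 - 1*180) + 468))² = ((-2 - 4*16) + ((-396 - 1*180) + 468))² = ((-2 - 64) + ((-396 - 180) + 468))² = (-66 + (-576 + 468))² = (-66 - 108)² = (-174)² = 30276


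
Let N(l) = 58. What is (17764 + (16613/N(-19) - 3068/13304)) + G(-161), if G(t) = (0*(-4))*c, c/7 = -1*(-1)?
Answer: 870507016/48227 ≈ 18050.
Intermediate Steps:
c = 7 (c = 7*(-1*(-1)) = 7*1 = 7)
G(t) = 0 (G(t) = (0*(-4))*7 = 0*7 = 0)
(17764 + (16613/N(-19) - 3068/13304)) + G(-161) = (17764 + (16613/58 - 3068/13304)) + 0 = (17764 + (16613*(1/58) - 3068*1/13304)) + 0 = (17764 + (16613/58 - 767/3326)) + 0 = (17764 + 13802588/48227) + 0 = 870507016/48227 + 0 = 870507016/48227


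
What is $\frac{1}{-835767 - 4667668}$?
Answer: $- \frac{1}{5503435} \approx -1.817 \cdot 10^{-7}$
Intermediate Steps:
$\frac{1}{-835767 - 4667668} = \frac{1}{-5503435} = - \frac{1}{5503435}$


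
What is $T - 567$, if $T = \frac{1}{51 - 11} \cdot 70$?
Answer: $- \frac{2261}{4} \approx -565.25$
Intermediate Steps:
$T = \frac{7}{4}$ ($T = \frac{1}{40} \cdot 70 = \frac{7}{4} \approx 1.75$)
$T - 567 = \frac{7}{4} - 567 = - \frac{2261}{4}$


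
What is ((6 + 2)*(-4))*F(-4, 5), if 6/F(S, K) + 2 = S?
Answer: 32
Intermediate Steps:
F(S, K) = 6/(-2 + S)
((6 + 2)*(-4))*F(-4, 5) = ((6 + 2)*(-4))*(6/(-2 - 4)) = (8*(-4))*(6/(-6)) = -192*(-1)/6 = -32*(-1) = 32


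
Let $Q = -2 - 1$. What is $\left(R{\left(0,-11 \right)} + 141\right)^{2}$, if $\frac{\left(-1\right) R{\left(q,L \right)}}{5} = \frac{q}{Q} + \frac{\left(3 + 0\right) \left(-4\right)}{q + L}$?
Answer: $\frac{2223081}{121} \approx 18373.0$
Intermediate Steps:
$Q = -3$ ($Q = -2 - 1 = -3$)
$R{\left(q,L \right)} = \frac{60}{L + q} + \frac{5 q}{3}$ ($R{\left(q,L \right)} = - 5 \left(\frac{q}{-3} + \frac{\left(3 + 0\right) \left(-4\right)}{q + L}\right) = - 5 \left(q \left(- \frac{1}{3}\right) + \frac{3 \left(-4\right)}{L + q}\right) = - 5 \left(- \frac{q}{3} - \frac{12}{L + q}\right) = - 5 \left(- \frac{12}{L + q} - \frac{q}{3}\right) = \frac{60}{L + q} + \frac{5 q}{3}$)
$\left(R{\left(0,-11 \right)} + 141\right)^{2} = \left(\frac{5 \left(36 + 0^{2} - 0\right)}{3 \left(-11 + 0\right)} + 141\right)^{2} = \left(\frac{5 \left(36 + 0 + 0\right)}{3 \left(-11\right)} + 141\right)^{2} = \left(\frac{5}{3} \left(- \frac{1}{11}\right) 36 + 141\right)^{2} = \left(- \frac{60}{11} + 141\right)^{2} = \left(\frac{1491}{11}\right)^{2} = \frac{2223081}{121}$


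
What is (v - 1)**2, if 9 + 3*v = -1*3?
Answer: 25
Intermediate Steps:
v = -4 (v = -3 + (-1*3)/3 = -3 + (1/3)*(-3) = -3 - 1 = -4)
(v - 1)**2 = (-4 - 1)**2 = (-5)**2 = 25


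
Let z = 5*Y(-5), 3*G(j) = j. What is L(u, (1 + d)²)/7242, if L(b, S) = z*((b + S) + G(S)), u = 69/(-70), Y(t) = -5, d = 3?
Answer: -21365/304164 ≈ -0.070242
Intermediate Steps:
G(j) = j/3
u = -69/70 (u = 69*(-1/70) = -69/70 ≈ -0.98571)
z = -25 (z = 5*(-5) = -25)
L(b, S) = -25*b - 100*S/3 (L(b, S) = -25*((b + S) + S/3) = -25*((S + b) + S/3) = -25*(b + 4*S/3) = -25*b - 100*S/3)
L(u, (1 + d)²)/7242 = (-25*(-69/70) - 100*(1 + 3)²/3)/7242 = (345/14 - 100/3*4²)*(1/7242) = (345/14 - 100/3*16)*(1/7242) = (345/14 - 1600/3)*(1/7242) = -21365/42*1/7242 = -21365/304164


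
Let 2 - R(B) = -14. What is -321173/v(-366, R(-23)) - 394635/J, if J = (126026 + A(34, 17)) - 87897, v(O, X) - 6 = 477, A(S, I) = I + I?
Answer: -4149177968/6144243 ≈ -675.29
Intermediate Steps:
R(B) = 16 (R(B) = 2 - 1*(-14) = 2 + 14 = 16)
A(S, I) = 2*I
v(O, X) = 483 (v(O, X) = 6 + 477 = 483)
J = 38163 (J = (126026 + 2*17) - 87897 = (126026 + 34) - 87897 = 126060 - 87897 = 38163)
-321173/v(-366, R(-23)) - 394635/J = -321173/483 - 394635/38163 = -321173*1/483 - 394635*1/38163 = -321173/483 - 131545/12721 = -4149177968/6144243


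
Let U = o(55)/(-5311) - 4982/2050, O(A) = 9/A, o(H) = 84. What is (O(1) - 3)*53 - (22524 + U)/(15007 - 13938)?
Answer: 1727965488751/5819395475 ≈ 296.93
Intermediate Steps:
U = -13315801/5443775 (U = 84/(-5311) - 4982/2050 = 84*(-1/5311) - 4982*1/2050 = -84/5311 - 2491/1025 = -13315801/5443775 ≈ -2.4461)
(O(1) - 3)*53 - (22524 + U)/(15007 - 13938) = (9/1 - 3)*53 - (22524 - 13315801/5443775)/(15007 - 13938) = (9*1 - 3)*53 - 122602272299/(5443775*1069) = (9 - 3)*53 - 122602272299/(5443775*1069) = 6*53 - 1*122602272299/5819395475 = 318 - 122602272299/5819395475 = 1727965488751/5819395475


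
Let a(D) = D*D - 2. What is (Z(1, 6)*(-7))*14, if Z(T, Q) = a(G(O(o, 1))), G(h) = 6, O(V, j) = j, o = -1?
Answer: -3332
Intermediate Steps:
a(D) = -2 + D² (a(D) = D² - 2 = -2 + D²)
Z(T, Q) = 34 (Z(T, Q) = -2 + 6² = -2 + 36 = 34)
(Z(1, 6)*(-7))*14 = (34*(-7))*14 = -238*14 = -3332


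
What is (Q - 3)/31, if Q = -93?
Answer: -96/31 ≈ -3.0968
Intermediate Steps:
(Q - 3)/31 = (-93 - 3)/31 = -96*1/31 = -96/31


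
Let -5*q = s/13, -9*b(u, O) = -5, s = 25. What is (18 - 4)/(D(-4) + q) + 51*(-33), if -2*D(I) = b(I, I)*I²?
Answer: -952533/565 ≈ -1685.9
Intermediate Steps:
b(u, O) = 5/9 (b(u, O) = -⅑*(-5) = 5/9)
D(I) = -5*I²/18
q = -5/13 ≈ -0.38462
(18 - 4)/(D(-4) + q) + 51*(-33) = (18 - 4)/(-5/18*(-4)² - 5/13) + 51*(-33) = 14/(-5/18*16 - 5/13) - 1683 = 14/(-40/9 - 5/13) - 1683 = 14/(-565/117) - 1683 = 14*(-117/565) - 1683 = -1638/565 - 1683 = -952533/565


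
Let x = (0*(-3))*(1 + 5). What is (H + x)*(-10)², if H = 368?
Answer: 36800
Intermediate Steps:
x = 0 (x = 0*6 = 0)
(H + x)*(-10)² = (368 + 0)*(-10)² = 368*100 = 36800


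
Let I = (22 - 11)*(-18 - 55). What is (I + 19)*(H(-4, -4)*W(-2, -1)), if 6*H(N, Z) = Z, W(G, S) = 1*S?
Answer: -1568/3 ≈ -522.67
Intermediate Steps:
W(G, S) = S
H(N, Z) = Z/6
I = -803 (I = 11*(-73) = -803)
(I + 19)*(H(-4, -4)*W(-2, -1)) = (-803 + 19)*(((⅙)*(-4))*(-1)) = -(-1568)*(-1)/3 = -784*⅔ = -1568/3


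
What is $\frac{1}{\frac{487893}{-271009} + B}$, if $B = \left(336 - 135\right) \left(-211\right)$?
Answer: $- \frac{271009}{11494250592} \approx -2.3578 \cdot 10^{-5}$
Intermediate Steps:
$B = -42411$ ($B = 201 \left(-211\right) = -42411$)
$\frac{1}{\frac{487893}{-271009} + B} = \frac{1}{\frac{487893}{-271009} - 42411} = \frac{1}{487893 \left(- \frac{1}{271009}\right) - 42411} = \frac{1}{- \frac{487893}{271009} - 42411} = \frac{1}{- \frac{11494250592}{271009}} = - \frac{271009}{11494250592}$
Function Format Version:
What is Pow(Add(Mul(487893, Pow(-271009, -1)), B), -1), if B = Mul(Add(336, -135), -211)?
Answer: Rational(-271009, 11494250592) ≈ -2.3578e-5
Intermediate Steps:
B = -42411 (B = Mul(201, -211) = -42411)
Pow(Add(Mul(487893, Pow(-271009, -1)), B), -1) = Pow(Add(Mul(487893, Pow(-271009, -1)), -42411), -1) = Pow(Add(Mul(487893, Rational(-1, 271009)), -42411), -1) = Pow(Add(Rational(-487893, 271009), -42411), -1) = Pow(Rational(-11494250592, 271009), -1) = Rational(-271009, 11494250592)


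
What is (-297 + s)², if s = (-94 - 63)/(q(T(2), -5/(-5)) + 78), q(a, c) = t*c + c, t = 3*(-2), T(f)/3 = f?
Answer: 476898244/5329 ≈ 89491.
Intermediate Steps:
T(f) = 3*f
t = -6
q(a, c) = -5*c (q(a, c) = -6*c + c = -5*c)
s = -157/73 (s = (-94 - 63)/(-(-25)/(-5) + 78) = -157/(-(-25)*(-1)/5 + 78) = -157/(-5*1 + 78) = -157/(-5 + 78) = -157/73 ≈ -2.1507)
(-297 + s)² = (-297 - 157/73)² = (-21838/73)² = 476898244/5329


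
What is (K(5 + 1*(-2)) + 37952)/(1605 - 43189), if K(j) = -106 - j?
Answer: -37843/41584 ≈ -0.91004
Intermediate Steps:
(K(5 + 1*(-2)) + 37952)/(1605 - 43189) = ((-106 - (5 + 1*(-2))) + 37952)/(1605 - 43189) = ((-106 - (5 - 2)) + 37952)/(-41584) = ((-106 - 1*3) + 37952)*(-1/41584) = ((-106 - 3) + 37952)*(-1/41584) = (-109 + 37952)*(-1/41584) = 37843*(-1/41584) = -37843/41584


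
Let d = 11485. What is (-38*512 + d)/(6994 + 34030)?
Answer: -7971/41024 ≈ -0.19430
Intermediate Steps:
(-38*512 + d)/(6994 + 34030) = (-38*512 + 11485)/(6994 + 34030) = (-19456 + 11485)/41024 = -7971*1/41024 = -7971/41024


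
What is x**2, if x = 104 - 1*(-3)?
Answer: 11449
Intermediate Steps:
x = 107 (x = 104 + 3 = 107)
x**2 = 107**2 = 11449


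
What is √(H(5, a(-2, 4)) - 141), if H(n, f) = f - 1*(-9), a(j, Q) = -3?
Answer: 3*I*√15 ≈ 11.619*I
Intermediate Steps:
H(n, f) = 9 + f (H(n, f) = f + 9 = 9 + f)
√(H(5, a(-2, 4)) - 141) = √((9 - 3) - 141) = √(6 - 141) = √(-135) = 3*I*√15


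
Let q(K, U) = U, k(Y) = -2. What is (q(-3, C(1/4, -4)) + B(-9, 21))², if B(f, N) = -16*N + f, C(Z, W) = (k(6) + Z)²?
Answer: 29931841/256 ≈ 1.1692e+5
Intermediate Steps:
C(Z, W) = (-2 + Z)²
B(f, N) = f - 16*N
(q(-3, C(1/4, -4)) + B(-9, 21))² = ((-2 + 1/4)² + (-9 - 16*21))² = ((-2 + ¼)² + (-9 - 336))² = ((-7/4)² - 345)² = (49/16 - 345)² = (-5471/16)² = 29931841/256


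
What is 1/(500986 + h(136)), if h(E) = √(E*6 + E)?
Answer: 250493/125493485622 - √238/125493485622 ≈ 1.9959e-6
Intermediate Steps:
h(E) = √7*√E (h(E) = √(6*E + E) = √(7*E) = √7*√E)
1/(500986 + h(136)) = 1/(500986 + √7*√136) = 1/(500986 + √7*(2*√34)) = 1/(500986 + 2*√238)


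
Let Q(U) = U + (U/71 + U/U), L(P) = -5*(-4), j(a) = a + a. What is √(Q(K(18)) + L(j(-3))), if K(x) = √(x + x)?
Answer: √136533/71 ≈ 5.2043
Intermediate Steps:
j(a) = 2*a
K(x) = √2*√x (K(x) = √(2*x) = √2*√x)
L(P) = 20
Q(U) = 1 + 72*U/71 (Q(U) = U + (U*(1/71) + 1) = U + (U/71 + 1) = U + (1 + U/71) = 1 + 72*U/71)
√(Q(K(18)) + L(j(-3))) = √((1 + 72*(√2*√18)/71) + 20) = √((1 + 72*(√2*(3*√2))/71) + 20) = √((1 + (72/71)*6) + 20) = √((1 + 432/71) + 20) = √(503/71 + 20) = √(1923/71) = √136533/71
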